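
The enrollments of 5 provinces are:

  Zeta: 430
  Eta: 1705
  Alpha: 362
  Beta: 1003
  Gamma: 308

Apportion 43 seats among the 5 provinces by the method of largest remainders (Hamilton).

Standard divisor: 3808 ÷ 43 ≈ 88.558.
Standard quotas: Zeta 4.856, Eta 19.253, Alpha 4.088, Beta 11.326, Gamma 3.478.
Lower quotas: Zeta 4, Eta 19, Alpha 4, Beta 11, Gamma 3 (sum 41, leaving 2 seats).
Remainders in descending order: Zeta 0.856, Gamma 0.478, Beta 0.326, Eta 0.253, Alpha 0.088.
Largest remainders: Zeta, Gamma receive the extra seats.

Zeta=5, Eta=19, Alpha=4, Beta=11, Gamma=4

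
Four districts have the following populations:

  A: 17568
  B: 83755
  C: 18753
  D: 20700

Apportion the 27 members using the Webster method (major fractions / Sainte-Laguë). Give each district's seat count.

Standard divisor 140776/27 ≈ 5213.926; standard quotas: A 3.369, B 16.064, C 3.597, D 3.970.
Rounding to the nearest integer gives A 3, B 16, C 4, D 4 — total 27, matching the house size, so no adjustment is needed.

A=3, B=16, C=4, D=4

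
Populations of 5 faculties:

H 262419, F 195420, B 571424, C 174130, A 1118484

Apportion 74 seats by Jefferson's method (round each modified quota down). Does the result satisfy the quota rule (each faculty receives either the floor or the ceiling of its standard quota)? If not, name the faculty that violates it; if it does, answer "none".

Standard quotas: H 8.363, F 6.228, B 18.212, C 5.550, A 35.647.
Jefferson allocation: H 8, F 6, B 18, C 5, A 37.
A has quota 35.647 (lower 35, upper 36) but receives 37 — outside the quota interval.

A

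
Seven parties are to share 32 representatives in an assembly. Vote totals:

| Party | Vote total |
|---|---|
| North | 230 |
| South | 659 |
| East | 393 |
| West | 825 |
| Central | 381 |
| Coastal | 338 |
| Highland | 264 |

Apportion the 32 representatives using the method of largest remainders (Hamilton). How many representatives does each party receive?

North 2, South 7, East 4, West 9, Central 4, Coastal 3, Highland 3

Standard divisor: 3090 ÷ 32 ≈ 96.562.
Standard quotas: North 2.382, South 6.825, East 4.070, West 8.544, Central 3.946, Coastal 3.500, Highland 2.734.
Lower quotas: North 2, South 6, East 4, West 8, Central 3, Coastal 3, Highland 2 (sum 28, leaving 4 seats).
Remainders in descending order: Central 0.946, South 0.825, Highland 0.734, West 0.544, Coastal 0.500, North 0.382, East 0.070.
The surplus seats go to Central, South, Highland, West.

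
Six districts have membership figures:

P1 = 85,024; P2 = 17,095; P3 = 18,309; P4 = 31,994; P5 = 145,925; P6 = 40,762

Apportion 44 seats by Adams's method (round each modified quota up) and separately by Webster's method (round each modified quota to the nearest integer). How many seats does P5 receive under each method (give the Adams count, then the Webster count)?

Adams: P1 11, P2 3, P3 3, P4 4, P5 18, P6 5.
Webster: P1 11, P2 2, P3 2, P4 4, P5 20, P6 5.
P5 gets 18 under Adams and 20 under Webster.

18 and 20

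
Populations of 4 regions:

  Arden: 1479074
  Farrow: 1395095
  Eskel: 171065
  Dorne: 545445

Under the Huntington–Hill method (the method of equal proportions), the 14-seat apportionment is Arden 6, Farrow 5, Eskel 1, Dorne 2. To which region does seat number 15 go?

Farrow

Priority for the next seat is population ÷ (√(s·(s+1))).
Priorities: Arden 228226.073, Farrow 254708.334, Eskel 120961.222, Dorne 222676.989.
Highest priority: Farrow.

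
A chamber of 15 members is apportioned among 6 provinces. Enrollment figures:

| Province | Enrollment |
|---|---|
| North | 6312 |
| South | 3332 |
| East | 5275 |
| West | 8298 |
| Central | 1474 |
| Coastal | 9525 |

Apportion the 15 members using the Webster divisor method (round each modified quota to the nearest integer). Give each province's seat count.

Standard divisor 34216/15 ≈ 2281.067; standard quotas: North 2.767, South 1.461, East 2.313, West 3.638, Central 0.646, Coastal 4.176.
Rounding to the nearest integer gives North 3, South 1, East 2, West 4, Central 1, Coastal 4 — total 15, matching the house size, so no adjustment is needed.

North: 3; South: 1; East: 2; West: 4; Central: 1; Coastal: 4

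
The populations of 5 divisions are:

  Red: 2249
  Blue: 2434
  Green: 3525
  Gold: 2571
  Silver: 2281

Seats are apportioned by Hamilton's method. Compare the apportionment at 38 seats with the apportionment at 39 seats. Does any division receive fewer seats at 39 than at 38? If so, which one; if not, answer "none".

none

At 38 seats: Red 7, Blue 7, Green 10, Gold 7, Silver 7.
At 39 seats: Red 7, Blue 7, Green 10, Gold 8, Silver 7.
No division's allocation decreased.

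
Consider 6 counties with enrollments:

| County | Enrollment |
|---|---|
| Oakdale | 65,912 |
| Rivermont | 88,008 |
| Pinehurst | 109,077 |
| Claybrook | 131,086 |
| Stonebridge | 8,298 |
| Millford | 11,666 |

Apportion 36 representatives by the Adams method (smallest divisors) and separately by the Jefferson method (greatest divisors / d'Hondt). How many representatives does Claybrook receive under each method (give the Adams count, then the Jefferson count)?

Adams: Oakdale 6, Rivermont 8, Pinehurst 9, Claybrook 11, Stonebridge 1, Millford 1.
Jefferson: Oakdale 6, Rivermont 8, Pinehurst 9, Claybrook 12, Stonebridge 0, Millford 1.
Claybrook gets 11 under Adams and 12 under Jefferson.

11 and 12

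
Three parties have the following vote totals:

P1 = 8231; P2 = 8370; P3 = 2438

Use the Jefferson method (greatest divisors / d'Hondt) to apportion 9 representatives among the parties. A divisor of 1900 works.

With modified divisor 1900: modified quotas P1 4.332, P2 4.405, P3 1.283.
Rounding down: P1 4, P2 4, P3 1 (total 9).

P1 4, P2 4, P3 1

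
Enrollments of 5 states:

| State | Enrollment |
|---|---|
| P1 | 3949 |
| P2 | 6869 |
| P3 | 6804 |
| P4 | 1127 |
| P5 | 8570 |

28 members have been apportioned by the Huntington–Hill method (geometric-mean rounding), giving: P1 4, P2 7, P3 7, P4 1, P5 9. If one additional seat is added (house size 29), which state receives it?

P2

Priority for the next seat is population ÷ (√(s·(s+1))).
Priorities: P1 883.023, P2 917.909, P3 909.223, P4 796.909, P5 903.357.
Highest priority: P2.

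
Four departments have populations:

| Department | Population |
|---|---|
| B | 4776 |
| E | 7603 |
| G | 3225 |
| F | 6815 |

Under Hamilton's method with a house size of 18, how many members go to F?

5

Standard divisor: 22419 ÷ 18 ≈ 1245.5.
Standard quotas: B 3.8346, E 6.1044, G 2.5893, F 5.4717.
Lower quotas: B 3, E 6, G 2, F 5 (sum 16, leaving 2 seats).
Remainders in descending order: B 0.8346, G 0.5893, F 0.4717, E 0.1044.
Largest remainders: B, G receive the extra seats.
F receives 5.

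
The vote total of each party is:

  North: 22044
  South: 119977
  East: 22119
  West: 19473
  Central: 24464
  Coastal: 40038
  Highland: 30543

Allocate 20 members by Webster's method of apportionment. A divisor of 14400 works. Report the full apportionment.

North: 2, South: 8, East: 2, West: 1, Central: 2, Coastal: 3, Highland: 2

With modified divisor 14400: modified quotas North 1.531, South 8.332, East 1.536, West 1.352, Central 1.699, Coastal 2.780, Highland 2.121.
Rounding to the nearest integer: North 2, South 8, East 2, West 1, Central 2, Coastal 3, Highland 2 (total 20).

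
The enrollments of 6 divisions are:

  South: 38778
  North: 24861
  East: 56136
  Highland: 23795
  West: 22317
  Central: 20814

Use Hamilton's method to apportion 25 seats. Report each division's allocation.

The standard divisor is 186701/25 ≈ 7468.04.
Standard quotas: South 5.1925, North 3.3290, East 7.5168, Highland 3.1862, West 2.9883, Central 2.7871.
Lower quotas: South 5, North 3, East 7, Highland 3, West 2, Central 2 (sum 22, leaving 3 seats).
Remainders in descending order: West 0.9883, Central 0.7871, East 0.5168, North 0.3290, South 0.1925, Highland 0.1862.
The surplus seats go to West, Central, East.

South 5, North 3, East 8, Highland 3, West 3, Central 3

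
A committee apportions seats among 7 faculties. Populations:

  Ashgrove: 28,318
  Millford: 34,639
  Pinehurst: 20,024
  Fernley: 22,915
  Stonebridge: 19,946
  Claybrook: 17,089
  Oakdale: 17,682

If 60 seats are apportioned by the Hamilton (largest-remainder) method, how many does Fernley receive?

9

Total 160613; standard divisor 160613/60 ≈ 2676.883.
Standard quotas: Ashgrove 10.5787, Millford 12.9400, Pinehurst 7.4803, Fernley 8.5603, Stonebridge 7.4512, Claybrook 6.3839, Oakdale 6.6054.
Lower quotas: Ashgrove 10, Millford 12, Pinehurst 7, Fernley 8, Stonebridge 7, Claybrook 6, Oakdale 6 (sum 56, leaving 4 seats).
Remainders in descending order: Millford 0.9400, Oakdale 0.6054, Ashgrove 0.5787, Fernley 0.5603, Pinehurst 0.4803, Stonebridge 0.4512, Claybrook 0.3839.
Largest remainders: Millford, Oakdale, Ashgrove, Fernley receive the extra seats.
Fernley receives 9.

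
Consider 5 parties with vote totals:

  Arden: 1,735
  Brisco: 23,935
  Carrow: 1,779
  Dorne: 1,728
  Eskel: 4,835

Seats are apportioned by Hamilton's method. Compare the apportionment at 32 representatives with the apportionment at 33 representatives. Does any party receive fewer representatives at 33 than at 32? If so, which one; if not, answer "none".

Dorne

At 32 seats: Arden 2, Brisco 22, Carrow 2, Dorne 2, Eskel 4.
At 33 seats: Arden 2, Brisco 23, Carrow 2, Dorne 1, Eskel 5.
Dorne drops from 2 to 1.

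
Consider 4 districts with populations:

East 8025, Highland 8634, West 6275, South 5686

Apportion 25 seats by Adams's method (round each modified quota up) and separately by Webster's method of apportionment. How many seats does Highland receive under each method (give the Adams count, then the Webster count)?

7 and 8

Adams: East 7, Highland 7, West 6, South 5.
Webster: East 7, Highland 8, West 5, South 5.
Highland gets 7 under Adams and 8 under Webster.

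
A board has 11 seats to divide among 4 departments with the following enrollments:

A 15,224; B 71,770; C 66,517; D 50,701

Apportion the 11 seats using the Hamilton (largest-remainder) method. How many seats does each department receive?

Standard divisor: 204212 ÷ 11 ≈ 18564.727.
Standard quotas: A 0.8200, B 3.8659, C 3.5830, D 2.7310.
Lower quotas: A 0, B 3, C 3, D 2 (sum 8, leaving 3 seats).
Remainders in descending order: B 0.8659, A 0.8200, D 0.7310, C 0.5830.
Largest remainders: B, A, D receive the extra seats.

A=1; B=4; C=3; D=3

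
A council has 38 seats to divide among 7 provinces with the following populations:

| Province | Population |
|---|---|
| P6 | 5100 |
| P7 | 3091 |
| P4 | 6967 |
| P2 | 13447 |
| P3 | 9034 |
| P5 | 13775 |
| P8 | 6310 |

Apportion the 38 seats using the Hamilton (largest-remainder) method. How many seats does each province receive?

P6=3, P7=2, P4=5, P2=9, P3=6, P5=9, P8=4

Total 57724; standard divisor 57724/38 ≈ 1519.053.
Standard quotas: P6 3.3574, P7 2.0348, P4 4.5864, P2 8.8522, P3 5.9471, P5 9.0682, P8 4.1539.
Lower quotas: P6 3, P7 2, P4 4, P2 8, P3 5, P5 9, P8 4 (sum 35, leaving 3 seats).
Remainders in descending order: P3 0.9471, P2 0.8522, P4 0.5864, P6 0.3574, P8 0.1539, P5 0.0682, P7 0.0348.
The surplus seats go to P3, P2, P4.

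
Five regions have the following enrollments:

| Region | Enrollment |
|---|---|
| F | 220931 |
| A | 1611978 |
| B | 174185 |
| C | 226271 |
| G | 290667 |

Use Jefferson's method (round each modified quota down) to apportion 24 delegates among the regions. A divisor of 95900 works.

With modified divisor 95900: modified quotas F 2.304, A 16.809, B 1.816, C 2.359, G 3.031.
Rounding down: F 2, A 16, B 1, C 2, G 3 (total 24).

F: 2, A: 16, B: 1, C: 2, G: 3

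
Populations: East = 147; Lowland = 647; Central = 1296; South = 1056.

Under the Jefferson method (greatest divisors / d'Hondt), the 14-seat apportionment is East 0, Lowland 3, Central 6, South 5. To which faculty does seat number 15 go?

Central

Priority for the next seat is population ÷ (current seats + 1).
Priorities: East 147.000, Lowland 161.750, Central 185.143, South 176.000.
Highest priority: Central.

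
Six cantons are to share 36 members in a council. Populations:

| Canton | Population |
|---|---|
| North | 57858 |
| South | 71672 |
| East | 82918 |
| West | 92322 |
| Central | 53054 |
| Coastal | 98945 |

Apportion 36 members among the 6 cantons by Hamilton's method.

North 5, South 6, East 6, West 7, Central 4, Coastal 8

Standard divisor: 456769 ÷ 36 ≈ 12688.028.
Standard quotas: North 4.5600, South 5.6488, East 6.5351, West 7.2763, Central 4.1814, Coastal 7.7983.
Lower quotas: North 4, South 5, East 6, West 7, Central 4, Coastal 7 (sum 33, leaving 3 seats).
Remainders in descending order: Coastal 0.7983, South 0.6488, North 0.5600, East 0.5351, West 0.2763, Central 0.1814.
Largest remainders: Coastal, South, North receive the extra seats.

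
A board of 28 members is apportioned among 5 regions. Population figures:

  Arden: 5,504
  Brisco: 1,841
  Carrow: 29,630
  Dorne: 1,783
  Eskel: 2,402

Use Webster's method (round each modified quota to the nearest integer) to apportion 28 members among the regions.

Standard divisor 41160/28 ≈ 1470; standard quotas: Arden 3.744, Brisco 1.252, Carrow 20.156, Dorne 1.213, Eskel 1.634.
Rounding to the nearest integer gives Arden 4, Brisco 1, Carrow 20, Dorne 1, Eskel 2 — total 28, matching the house size, so no adjustment is needed.

Arden=4; Brisco=1; Carrow=20; Dorne=1; Eskel=2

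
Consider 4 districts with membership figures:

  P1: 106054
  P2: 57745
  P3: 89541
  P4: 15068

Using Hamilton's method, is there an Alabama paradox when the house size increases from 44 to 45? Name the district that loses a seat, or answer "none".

P4

At 44 seats: P1 17, P2 9, P3 15, P4 3.
At 45 seats: P1 18, P2 10, P3 15, P4 2.
P4 drops from 3 to 2.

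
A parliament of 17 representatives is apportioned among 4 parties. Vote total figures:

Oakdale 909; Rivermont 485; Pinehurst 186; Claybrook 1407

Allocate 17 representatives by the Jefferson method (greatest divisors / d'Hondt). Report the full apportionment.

Oakdale=5, Rivermont=3, Pinehurst=1, Claybrook=8

Standard divisor 2987/17 ≈ 175.706; standard quotas: Oakdale 5.173, Rivermont 2.760, Pinehurst 1.059, Claybrook 8.008.
Rounding down gives 5, 2, 1, 8 = 16 seats, so the divisor must be adjusted.
With modified divisor 160: modified quotas Oakdale 5.681, Rivermont 3.031, Pinehurst 1.163, Claybrook 8.794.
Rounding down: Oakdale 5, Rivermont 3, Pinehurst 1, Claybrook 8 (total 17).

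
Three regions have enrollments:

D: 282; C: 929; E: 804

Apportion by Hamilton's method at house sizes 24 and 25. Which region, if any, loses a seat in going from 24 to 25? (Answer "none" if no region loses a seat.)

none

At 24 seats: D 3, C 11, E 10.
At 25 seats: D 3, C 12, E 10.
No region's allocation decreased.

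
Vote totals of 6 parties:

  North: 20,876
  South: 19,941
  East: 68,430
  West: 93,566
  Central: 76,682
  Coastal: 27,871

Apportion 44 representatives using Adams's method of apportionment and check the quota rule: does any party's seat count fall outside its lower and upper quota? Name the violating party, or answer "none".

Standard quotas: North 2.988, South 2.855, East 9.796, West 13.394, Central 10.977, Coastal 3.990.
Adams allocation: North 3, South 3, East 10, West 13, Central 11, Coastal 4.
Every allocation lies between the lower and upper quota.

none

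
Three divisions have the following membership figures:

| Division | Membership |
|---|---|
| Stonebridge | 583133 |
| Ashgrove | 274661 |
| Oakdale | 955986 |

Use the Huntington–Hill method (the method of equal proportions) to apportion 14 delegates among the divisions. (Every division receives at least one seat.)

With divisor 129071: modified quotas Stonebridge 4.518, Ashgrove 2.128, Oakdale 7.407.
Geometric-mean thresholds: Stonebridge √(4·5)=4.472, Ashgrove √(2·3)=2.449, Oakdale √(7·8)=7.483.
Each quota rounded against its threshold gives Stonebridge 5, Ashgrove 2, Oakdale 7 (total 14).

Stonebridge 5, Ashgrove 2, Oakdale 7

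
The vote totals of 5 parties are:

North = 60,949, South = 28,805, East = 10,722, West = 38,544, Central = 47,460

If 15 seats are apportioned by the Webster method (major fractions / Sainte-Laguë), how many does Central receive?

4

Standard divisor 186480/15 ≈ 12432; standard quotas: North 4.903, South 2.317, East 0.862, West 3.100, Central 3.818.
Rounding to the nearest integer gives North 5, South 2, East 1, West 3, Central 4 — total 15, matching the house size, so no adjustment is needed.
Central receives 4.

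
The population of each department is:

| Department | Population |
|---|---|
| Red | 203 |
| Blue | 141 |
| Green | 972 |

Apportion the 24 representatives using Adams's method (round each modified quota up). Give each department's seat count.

Standard divisor 1316/24 ≈ 54.833; standard quotas: Red 3.702, Blue 2.571, Green 17.726.
Rounding up gives 4, 3, 18 = 25 seats, so the divisor must be adjusted.
With modified divisor 60: modified quotas Red 3.383, Blue 2.350, Green 16.200.
Rounding up: Red 4, Blue 3, Green 17 (total 24).

Red 4, Blue 3, Green 17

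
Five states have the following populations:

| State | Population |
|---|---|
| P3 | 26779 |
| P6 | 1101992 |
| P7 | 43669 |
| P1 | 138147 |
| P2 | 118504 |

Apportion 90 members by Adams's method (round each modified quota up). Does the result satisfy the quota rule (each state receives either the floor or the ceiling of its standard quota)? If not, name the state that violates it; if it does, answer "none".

P6

Standard quotas: P3 1.686, P6 69.400, P7 2.750, P1 8.700, P2 7.463.
Adams allocation: P3 2, P6 68, P7 3, P1 9, P2 8.
P6 has quota 69.400 (lower 69, upper 70) but receives 68 — outside the quota interval.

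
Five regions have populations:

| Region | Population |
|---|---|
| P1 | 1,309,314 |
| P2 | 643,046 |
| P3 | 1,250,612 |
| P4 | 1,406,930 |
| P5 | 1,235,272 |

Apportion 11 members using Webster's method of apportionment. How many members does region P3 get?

Standard divisor 5845174/11 ≈ 531379.455; standard quotas: P1 2.464, P2 1.210, P3 2.354, P4 2.648, P5 2.325.
Rounding to the nearest integer gives 2, 1, 2, 3, 2 = 10 seats, so the divisor must be adjusted.
With modified divisor 512000: modified quotas P1 2.557, P2 1.256, P3 2.443, P4 2.748, P5 2.413.
Rounding to the nearest integer: P1 3, P2 1, P3 2, P4 3, P5 2 (total 11).
P3 receives 2.

2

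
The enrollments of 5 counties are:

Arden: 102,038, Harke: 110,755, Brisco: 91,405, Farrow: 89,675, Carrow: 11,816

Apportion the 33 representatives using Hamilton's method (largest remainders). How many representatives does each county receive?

Total 405689; standard divisor 405689/33 ≈ 12293.606.
Standard quotas: Arden 8.3001, Harke 9.0092, Brisco 7.4352, Farrow 7.2944, Carrow 0.9612.
Lower quotas: Arden 8, Harke 9, Brisco 7, Farrow 7, Carrow 0 (sum 31, leaving 2 seats).
Remainders in descending order: Carrow 0.9612, Brisco 0.4352, Arden 0.3001, Farrow 0.2944, Harke 0.0092.
The surplus seats go to Carrow, Brisco.

Arden 8, Harke 9, Brisco 8, Farrow 7, Carrow 1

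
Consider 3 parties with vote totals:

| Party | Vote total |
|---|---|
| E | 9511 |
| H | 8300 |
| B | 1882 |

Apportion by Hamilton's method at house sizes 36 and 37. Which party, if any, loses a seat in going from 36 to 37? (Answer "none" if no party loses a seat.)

At 36 seats: E 17, H 15, B 4.
At 37 seats: E 18, H 16, B 3.
B drops from 4 to 3.

B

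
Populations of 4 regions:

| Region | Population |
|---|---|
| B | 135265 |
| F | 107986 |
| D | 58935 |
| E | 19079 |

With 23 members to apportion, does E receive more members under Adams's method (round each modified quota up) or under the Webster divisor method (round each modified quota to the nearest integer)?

Adams: B 9, F 8, D 4, E 2.
Webster: B 10, F 8, D 4, E 1.
E gets 2 under Adams and 1 under Webster.

Adams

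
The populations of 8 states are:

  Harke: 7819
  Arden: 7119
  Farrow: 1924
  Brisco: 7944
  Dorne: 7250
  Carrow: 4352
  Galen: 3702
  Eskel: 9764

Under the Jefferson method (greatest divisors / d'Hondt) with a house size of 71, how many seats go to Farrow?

2

Standard divisor 49874/71 ≈ 702.451; standard quotas: Harke 11.131, Arden 10.135, Farrow 2.739, Brisco 11.309, Dorne 10.321, Carrow 6.195, Galen 5.270, Eskel 13.900.
Rounding down gives 11, 10, 2, 11, 10, 6, 5, 13 = 68 seats, so the divisor must be adjusted.
With modified divisor 655: modified quotas Harke 11.937, Arden 10.869, Farrow 2.937, Brisco 12.128, Dorne 11.069, Carrow 6.644, Galen 5.652, Eskel 14.907.
Rounding down: Harke 11, Arden 10, Farrow 2, Brisco 12, Dorne 11, Carrow 6, Galen 5, Eskel 14 (total 71).
Farrow receives 2.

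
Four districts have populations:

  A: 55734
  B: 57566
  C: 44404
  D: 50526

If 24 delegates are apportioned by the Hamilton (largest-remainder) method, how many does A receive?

6

The standard divisor is 208230/24 ≈ 8676.25.
Standard quotas: A 6.4237, B 6.6349, C 5.1179, D 5.8235.
Lower quotas: A 6, B 6, C 5, D 5 (sum 22, leaving 2 seats).
Remainders in descending order: D 0.8235, B 0.6349, A 0.4237, C 0.1179.
Largest remainders: D, B receive the extra seats.
A receives 6.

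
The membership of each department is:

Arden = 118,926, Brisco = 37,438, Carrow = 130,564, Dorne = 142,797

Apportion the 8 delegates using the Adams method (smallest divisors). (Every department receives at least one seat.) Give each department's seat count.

Arden=2, Brisco=1, Carrow=2, Dorne=3

Standard divisor 429725/8 ≈ 53715.625; standard quotas: Arden 2.214, Brisco 0.697, Carrow 2.431, Dorne 2.658.
Rounding up gives 3, 1, 3, 3 = 10 seats, so the divisor must be adjusted.
With modified divisor 68300: modified quotas Arden 1.741, Brisco 0.548, Carrow 1.912, Dorne 2.091.
Rounding up: Arden 2, Brisco 1, Carrow 2, Dorne 3 (total 8).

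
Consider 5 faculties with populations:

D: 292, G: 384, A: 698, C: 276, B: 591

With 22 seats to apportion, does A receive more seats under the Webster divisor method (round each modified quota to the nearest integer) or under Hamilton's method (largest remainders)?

Webster: D 3, G 4, A 6, C 3, B 6.
Hamilton: D 3, G 4, A 7, C 2, B 6.
A gets 6 under Webster and 7 under Hamilton.

Hamilton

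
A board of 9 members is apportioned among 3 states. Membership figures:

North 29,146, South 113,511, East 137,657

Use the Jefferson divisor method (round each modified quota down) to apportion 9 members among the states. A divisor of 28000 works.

With modified divisor 28000: modified quotas North 1.041, South 4.054, East 4.916.
Rounding down: North 1, South 4, East 4 (total 9).

North=1, South=4, East=4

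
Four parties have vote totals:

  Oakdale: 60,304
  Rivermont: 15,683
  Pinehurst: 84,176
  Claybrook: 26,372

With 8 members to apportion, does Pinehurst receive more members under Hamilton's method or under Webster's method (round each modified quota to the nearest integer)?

Hamilton

Hamilton: Oakdale 2, Rivermont 1, Pinehurst 4, Claybrook 1.
Webster: Oakdale 3, Rivermont 1, Pinehurst 3, Claybrook 1.
Pinehurst gets 4 under Hamilton and 3 under Webster.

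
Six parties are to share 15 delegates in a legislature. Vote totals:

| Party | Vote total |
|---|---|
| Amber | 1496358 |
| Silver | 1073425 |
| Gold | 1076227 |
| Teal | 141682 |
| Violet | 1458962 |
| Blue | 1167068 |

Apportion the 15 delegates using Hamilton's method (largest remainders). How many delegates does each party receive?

Amber 3, Silver 3, Gold 3, Teal 0, Violet 3, Blue 3

Total 6413722; standard divisor 6413722/15 ≈ 427581.467.
Standard quotas: Amber 3.4996, Silver 2.5105, Gold 2.5170, Teal 0.3314, Violet 3.4121, Blue 2.7295.
Lower quotas: Amber 3, Silver 2, Gold 2, Teal 0, Violet 3, Blue 2 (sum 12, leaving 3 seats).
Remainders in descending order: Blue 0.7295, Gold 0.5170, Silver 0.5105, Amber 0.4996, Violet 0.4121, Teal 0.3314.
The surplus seats go to Blue, Gold, Silver.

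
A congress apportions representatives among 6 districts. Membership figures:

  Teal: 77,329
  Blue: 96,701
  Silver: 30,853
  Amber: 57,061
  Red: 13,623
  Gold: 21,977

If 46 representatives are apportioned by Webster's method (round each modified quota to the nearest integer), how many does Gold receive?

Standard divisor 297544/46 ≈ 6468.348; standard quotas: Teal 11.955, Blue 14.950, Silver 4.770, Amber 8.822, Red 2.106, Gold 3.398.
Rounding to the nearest integer gives Teal 12, Blue 15, Silver 5, Amber 9, Red 2, Gold 3 — total 46, matching the house size, so no adjustment is needed.
Gold receives 3.

3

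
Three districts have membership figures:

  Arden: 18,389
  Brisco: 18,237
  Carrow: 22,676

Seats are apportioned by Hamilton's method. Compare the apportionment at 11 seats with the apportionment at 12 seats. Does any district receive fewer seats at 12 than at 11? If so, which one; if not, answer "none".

At 11 seats: Arden 4, Brisco 3, Carrow 4.
At 12 seats: Arden 4, Brisco 4, Carrow 4.
No district's allocation decreased.

none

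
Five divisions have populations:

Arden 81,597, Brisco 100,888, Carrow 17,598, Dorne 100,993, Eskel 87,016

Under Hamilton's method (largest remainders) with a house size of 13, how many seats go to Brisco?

Standard divisor: 388092 ÷ 13 ≈ 29853.231.
Standard quotas: Arden 2.7333, Brisco 3.3795, Carrow 0.5895, Dorne 3.3830, Eskel 2.9148.
Lower quotas: Arden 2, Brisco 3, Carrow 0, Dorne 3, Eskel 2 (sum 10, leaving 3 seats).
Remainders in descending order: Eskel 0.9148, Arden 0.7333, Carrow 0.5895, Dorne 0.3830, Brisco 0.3795.
The surplus seats go to Eskel, Arden, Carrow.
Brisco receives 3.

3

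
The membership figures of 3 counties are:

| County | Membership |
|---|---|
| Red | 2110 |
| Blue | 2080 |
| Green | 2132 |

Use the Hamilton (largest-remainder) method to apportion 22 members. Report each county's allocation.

The standard divisor is 6322/22 ≈ 287.364.
Standard quotas: Red 7.343, Blue 7.238, Green 7.419.
Lower quotas: Red 7, Blue 7, Green 7 (sum 21, leaving 1 seat).
Remainders in descending order: Green 0.419, Red 0.343, Blue 0.238.
The surplus seat goes to Green.

Red: 7; Blue: 7; Green: 8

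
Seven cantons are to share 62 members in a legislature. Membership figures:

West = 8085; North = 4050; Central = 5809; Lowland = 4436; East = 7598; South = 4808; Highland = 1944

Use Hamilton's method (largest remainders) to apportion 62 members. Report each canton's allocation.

West: 14; North: 7; Central: 10; Lowland: 7; East: 13; South: 8; Highland: 3

Total 36730; standard divisor 36730/62 ≈ 592.419.
Standard quotas: West 13.6474, North 6.8364, Central 9.8056, Lowland 7.4879, East 12.8254, South 8.1159, Highland 3.2815.
Lower quotas: West 13, North 6, Central 9, Lowland 7, East 12, South 8, Highland 3 (sum 58, leaving 4 seats).
Remainders in descending order: North 0.8364, East 0.8254, Central 0.8056, West 0.6474, Lowland 0.4879, Highland 0.2815, South 0.1159.
The surplus seats go to North, East, Central, West.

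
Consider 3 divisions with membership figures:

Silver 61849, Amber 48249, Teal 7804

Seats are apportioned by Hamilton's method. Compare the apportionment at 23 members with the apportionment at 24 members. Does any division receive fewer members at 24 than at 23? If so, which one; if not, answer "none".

Teal

At 23 seats: Silver 12, Amber 9, Teal 2.
At 24 seats: Silver 13, Amber 10, Teal 1.
Teal drops from 2 to 1.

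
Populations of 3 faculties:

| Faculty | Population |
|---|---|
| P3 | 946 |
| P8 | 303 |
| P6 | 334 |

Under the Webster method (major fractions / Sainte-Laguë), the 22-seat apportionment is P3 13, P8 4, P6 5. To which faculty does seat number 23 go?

P3

Priority for the next seat is population ÷ (current seats + 0.5).
Priorities: P3 70.074, P8 67.333, P6 60.727.
Highest priority: P3.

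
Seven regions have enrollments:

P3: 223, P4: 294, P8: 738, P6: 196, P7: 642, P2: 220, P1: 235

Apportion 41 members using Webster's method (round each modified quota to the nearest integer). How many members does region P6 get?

3

Standard divisor 2548/41 ≈ 62.146; standard quotas: P3 3.588, P4 4.731, P8 11.875, P6 3.154, P7 10.330, P2 3.540, P1 3.781.
Rounding to the nearest integer gives 4, 5, 12, 3, 10, 4, 4 = 42 seats, so the divisor must be adjusted.
With modified divisor 63.3: modified quotas P3 3.523, P4 4.645, P8 11.659, P6 3.096, P7 10.142, P2 3.476, P1 3.712.
Rounding to the nearest integer: P3 4, P4 5, P8 12, P6 3, P7 10, P2 3, P1 4 (total 41).
P6 receives 3.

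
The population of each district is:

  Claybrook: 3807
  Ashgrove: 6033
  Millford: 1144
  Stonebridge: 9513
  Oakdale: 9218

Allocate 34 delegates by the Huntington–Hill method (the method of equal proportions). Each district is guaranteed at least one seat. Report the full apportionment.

With divisor 865: modified quotas Claybrook 4.401, Ashgrove 6.975, Millford 1.323, Stonebridge 10.998, Oakdale 10.657.
Geometric-mean thresholds: Claybrook √(4·5)=4.472, Ashgrove √(6·7)=6.481, Millford √(1·2)=1.414, Stonebridge √(10·11)=10.488, Oakdale √(10·11)=10.488.
Each quota rounded against its threshold gives Claybrook 4, Ashgrove 7, Millford 1, Stonebridge 11, Oakdale 11 (total 34).

Claybrook: 4, Ashgrove: 7, Millford: 1, Stonebridge: 11, Oakdale: 11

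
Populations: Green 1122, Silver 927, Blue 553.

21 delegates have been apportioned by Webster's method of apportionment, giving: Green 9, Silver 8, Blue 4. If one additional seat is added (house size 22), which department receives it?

Blue

Priority for the next seat is population ÷ (current seats + 0.5).
Priorities: Green 118.105, Silver 109.059, Blue 122.889.
Highest priority: Blue.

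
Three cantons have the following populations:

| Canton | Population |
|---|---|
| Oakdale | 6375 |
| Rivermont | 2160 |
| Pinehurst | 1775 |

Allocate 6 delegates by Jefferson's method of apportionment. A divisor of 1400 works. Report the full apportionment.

Oakdale: 4; Rivermont: 1; Pinehurst: 1

With modified divisor 1400: modified quotas Oakdale 4.554, Rivermont 1.543, Pinehurst 1.268.
Rounding down: Oakdale 4, Rivermont 1, Pinehurst 1 (total 6).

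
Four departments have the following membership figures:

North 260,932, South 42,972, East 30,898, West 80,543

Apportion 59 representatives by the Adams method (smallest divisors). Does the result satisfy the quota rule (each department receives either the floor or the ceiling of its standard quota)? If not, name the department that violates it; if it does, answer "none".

Standard quotas: North 37.066, South 6.104, East 4.389, West 11.441.
Adams allocation: North 36, South 6, East 5, West 12.
North has quota 37.066 (lower 37, upper 38) but receives 36 — outside the quota interval.

North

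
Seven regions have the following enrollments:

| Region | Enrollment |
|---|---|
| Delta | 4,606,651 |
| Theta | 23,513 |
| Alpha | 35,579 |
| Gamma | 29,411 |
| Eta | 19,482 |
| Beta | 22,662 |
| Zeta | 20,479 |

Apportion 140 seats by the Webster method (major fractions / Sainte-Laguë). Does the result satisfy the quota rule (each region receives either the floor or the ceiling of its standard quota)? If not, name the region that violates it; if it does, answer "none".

Delta

Standard quotas: Delta 135.553, Theta 0.692, Alpha 1.047, Gamma 0.865, Eta 0.573, Beta 0.667, Zeta 0.603.
Webster allocation: Delta 134, Theta 1, Alpha 1, Gamma 1, Eta 1, Beta 1, Zeta 1.
Delta has quota 135.553 (lower 135, upper 136) but receives 134 — outside the quota interval.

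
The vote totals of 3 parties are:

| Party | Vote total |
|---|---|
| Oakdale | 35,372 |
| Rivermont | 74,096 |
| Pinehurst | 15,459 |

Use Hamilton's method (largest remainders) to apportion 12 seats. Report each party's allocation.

Oakdale 3; Rivermont 7; Pinehurst 2

Total 124927; standard divisor 124927/12 ≈ 10410.583.
Standard quotas: Oakdale 3.3977, Rivermont 7.1174, Pinehurst 1.4849.
Lower quotas: Oakdale 3, Rivermont 7, Pinehurst 1 (sum 11, leaving 1 seat).
Remainders in descending order: Pinehurst 0.4849, Oakdale 0.3977, Rivermont 0.1174.
Largest remainder: Pinehurst receives the extra seat.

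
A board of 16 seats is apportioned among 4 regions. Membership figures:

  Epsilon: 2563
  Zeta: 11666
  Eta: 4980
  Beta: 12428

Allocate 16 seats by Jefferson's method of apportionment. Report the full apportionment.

Epsilon: 1, Zeta: 6, Eta: 2, Beta: 7

Standard divisor 31637/16 ≈ 1977.312; standard quotas: Epsilon 1.296, Zeta 5.900, Eta 2.519, Beta 6.285.
Rounding down gives 1, 5, 2, 6 = 14 seats, so the divisor must be adjusted.
With modified divisor 1700: modified quotas Epsilon 1.508, Zeta 6.862, Eta 2.929, Beta 7.311.
Rounding down: Epsilon 1, Zeta 6, Eta 2, Beta 7 (total 16).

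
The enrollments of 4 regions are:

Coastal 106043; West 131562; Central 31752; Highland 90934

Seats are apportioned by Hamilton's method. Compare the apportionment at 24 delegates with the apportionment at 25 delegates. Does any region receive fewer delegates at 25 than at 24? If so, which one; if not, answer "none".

At 24 seats: Coastal 7, West 9, Central 2, Highland 6.
At 25 seats: Coastal 8, West 9, Central 2, Highland 6.
No region's allocation decreased.

none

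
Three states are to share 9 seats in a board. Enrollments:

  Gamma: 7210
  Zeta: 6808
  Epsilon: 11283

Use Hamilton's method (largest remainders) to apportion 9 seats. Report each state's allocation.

Gamma 3; Zeta 2; Epsilon 4

Total 25301; standard divisor 25301/9 ≈ 2811.222.
Standard quotas: Gamma 2.5647, Zeta 2.4217, Epsilon 4.0136.
Lower quotas: Gamma 2, Zeta 2, Epsilon 4 (sum 8, leaving 1 seat).
Remainders in descending order: Gamma 0.5647, Zeta 0.4217, Epsilon 0.0136.
Largest remainder: Gamma receives the extra seat.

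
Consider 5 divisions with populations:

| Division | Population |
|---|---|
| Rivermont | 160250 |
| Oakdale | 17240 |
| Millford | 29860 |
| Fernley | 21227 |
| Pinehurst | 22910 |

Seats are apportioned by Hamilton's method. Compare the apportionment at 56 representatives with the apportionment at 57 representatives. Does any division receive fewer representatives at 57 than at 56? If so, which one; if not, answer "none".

none

At 56 seats: Rivermont 36, Oakdale 4, Millford 6, Fernley 5, Pinehurst 5.
At 57 seats: Rivermont 36, Oakdale 4, Millford 7, Fernley 5, Pinehurst 5.
No division's allocation decreased.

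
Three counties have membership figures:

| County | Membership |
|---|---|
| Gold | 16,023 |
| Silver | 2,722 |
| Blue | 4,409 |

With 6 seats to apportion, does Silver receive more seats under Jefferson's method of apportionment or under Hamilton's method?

Hamilton

Jefferson: Gold 5, Silver 0, Blue 1.
Hamilton: Gold 4, Silver 1, Blue 1.
Silver gets 0 under Jefferson and 1 under Hamilton.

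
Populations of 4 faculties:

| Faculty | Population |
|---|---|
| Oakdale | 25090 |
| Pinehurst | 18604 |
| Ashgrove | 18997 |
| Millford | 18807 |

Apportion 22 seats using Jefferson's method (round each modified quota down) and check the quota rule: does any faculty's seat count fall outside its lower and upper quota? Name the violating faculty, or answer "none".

Standard quotas: Oakdale 6.773, Pinehurst 5.022, Ashgrove 5.128, Millford 5.077.
Jefferson allocation: Oakdale 7, Pinehurst 5, Ashgrove 5, Millford 5.
Every allocation lies between the lower and upper quota.

none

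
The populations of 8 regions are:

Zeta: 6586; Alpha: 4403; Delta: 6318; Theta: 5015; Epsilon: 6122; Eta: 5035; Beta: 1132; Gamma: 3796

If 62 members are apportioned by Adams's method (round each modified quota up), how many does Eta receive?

Standard divisor 38407/62 ≈ 619.468; standard quotas: Zeta 10.632, Alpha 7.108, Delta 10.199, Theta 8.096, Epsilon 9.883, Eta 8.128, Beta 1.827, Gamma 6.128.
Rounding up gives 11, 8, 11, 9, 10, 9, 2, 7 = 67 seats, so the divisor must be adjusted.
With modified divisor 650: modified quotas Zeta 10.132, Alpha 6.774, Delta 9.720, Theta 7.715, Epsilon 9.418, Eta 7.746, Beta 1.742, Gamma 5.840.
Rounding up: Zeta 11, Alpha 7, Delta 10, Theta 8, Epsilon 10, Eta 8, Beta 2, Gamma 6 (total 62).
Eta receives 8.

8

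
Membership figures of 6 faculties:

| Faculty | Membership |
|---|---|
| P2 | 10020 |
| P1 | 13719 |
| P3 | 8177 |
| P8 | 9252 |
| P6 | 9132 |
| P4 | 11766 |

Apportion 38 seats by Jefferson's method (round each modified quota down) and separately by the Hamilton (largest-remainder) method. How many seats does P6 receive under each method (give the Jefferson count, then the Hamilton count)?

5 and 6

Jefferson: P2 6, P1 9, P3 5, P8 6, P6 5, P4 7.
Hamilton: P2 6, P1 8, P3 5, P8 6, P6 6, P4 7.
P6 gets 5 under Jefferson and 6 under Hamilton.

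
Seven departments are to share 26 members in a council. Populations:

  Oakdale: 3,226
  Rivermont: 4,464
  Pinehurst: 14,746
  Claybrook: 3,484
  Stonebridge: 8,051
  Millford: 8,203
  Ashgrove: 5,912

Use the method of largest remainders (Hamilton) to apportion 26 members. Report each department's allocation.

Oakdale 2, Rivermont 2, Pinehurst 8, Claybrook 2, Stonebridge 4, Millford 5, Ashgrove 3

The standard divisor is 48086/26 ≈ 1849.462.
Standard quotas: Oakdale 1.7443, Rivermont 2.4137, Pinehurst 7.9731, Claybrook 1.8838, Stonebridge 4.3532, Millford 4.4353, Ashgrove 3.1966.
Lower quotas: Oakdale 1, Rivermont 2, Pinehurst 7, Claybrook 1, Stonebridge 4, Millford 4, Ashgrove 3 (sum 22, leaving 4 seats).
Remainders in descending order: Pinehurst 0.9731, Claybrook 0.8838, Oakdale 0.7443, Millford 0.4353, Rivermont 0.4137, Stonebridge 0.3532, Ashgrove 0.1966.
Largest remainders: Pinehurst, Claybrook, Oakdale, Millford receive the extra seats.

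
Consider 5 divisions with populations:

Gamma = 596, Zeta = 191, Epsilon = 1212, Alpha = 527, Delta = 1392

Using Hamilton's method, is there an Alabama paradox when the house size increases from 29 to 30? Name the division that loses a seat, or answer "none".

Zeta

At 29 seats: Gamma 4, Zeta 2, Epsilon 9, Alpha 4, Delta 10.
At 30 seats: Gamma 5, Zeta 1, Epsilon 9, Alpha 4, Delta 11.
Zeta drops from 2 to 1.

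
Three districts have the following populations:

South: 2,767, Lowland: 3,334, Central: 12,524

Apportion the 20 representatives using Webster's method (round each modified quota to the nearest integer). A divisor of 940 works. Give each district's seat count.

With modified divisor 940: modified quotas South 2.944, Lowland 3.547, Central 13.323.
Rounding to the nearest integer: South 3, Lowland 4, Central 13 (total 20).

South=3, Lowland=4, Central=13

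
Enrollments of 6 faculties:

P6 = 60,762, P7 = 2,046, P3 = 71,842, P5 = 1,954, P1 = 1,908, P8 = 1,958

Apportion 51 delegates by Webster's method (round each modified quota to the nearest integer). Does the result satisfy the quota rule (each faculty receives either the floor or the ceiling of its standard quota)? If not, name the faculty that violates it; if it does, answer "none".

Standard quotas: P6 22.061, P7 0.743, P3 26.083, P5 0.709, P1 0.693, P8 0.711.
Webster allocation: P6 22, P7 1, P3 25, P5 1, P1 1, P8 1.
P3 has quota 26.083 (lower 26, upper 27) but receives 25 — outside the quota interval.

P3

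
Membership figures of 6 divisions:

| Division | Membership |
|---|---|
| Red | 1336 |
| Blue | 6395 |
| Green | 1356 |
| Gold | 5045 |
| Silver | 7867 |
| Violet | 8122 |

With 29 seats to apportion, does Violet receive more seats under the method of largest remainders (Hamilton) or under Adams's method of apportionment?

Hamilton: Red 1, Blue 6, Green 1, Gold 5, Silver 8, Violet 8.
Adams: Red 2, Blue 6, Green 2, Gold 5, Silver 7, Violet 7.
Violet gets 8 under Hamilton and 7 under Adams.

Hamilton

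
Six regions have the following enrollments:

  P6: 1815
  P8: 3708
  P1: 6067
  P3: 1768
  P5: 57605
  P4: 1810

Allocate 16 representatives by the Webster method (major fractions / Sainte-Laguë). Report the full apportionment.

P6: 0, P8: 1, P1: 1, P3: 0, P5: 14, P4: 0

Standard divisor 72773/16 ≈ 4548.312; standard quotas: P6 0.399, P8 0.815, P1 1.334, P3 0.389, P5 12.665, P4 0.398.
Rounding to the nearest integer gives 0, 1, 1, 0, 13, 0 = 15 seats, so the divisor must be adjusted.
With modified divisor 4200: modified quotas P6 0.432, P8 0.883, P1 1.445, P3 0.421, P5 13.715, P4 0.431.
Rounding to the nearest integer: P6 0, P8 1, P1 1, P3 0, P5 14, P4 0 (total 16).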